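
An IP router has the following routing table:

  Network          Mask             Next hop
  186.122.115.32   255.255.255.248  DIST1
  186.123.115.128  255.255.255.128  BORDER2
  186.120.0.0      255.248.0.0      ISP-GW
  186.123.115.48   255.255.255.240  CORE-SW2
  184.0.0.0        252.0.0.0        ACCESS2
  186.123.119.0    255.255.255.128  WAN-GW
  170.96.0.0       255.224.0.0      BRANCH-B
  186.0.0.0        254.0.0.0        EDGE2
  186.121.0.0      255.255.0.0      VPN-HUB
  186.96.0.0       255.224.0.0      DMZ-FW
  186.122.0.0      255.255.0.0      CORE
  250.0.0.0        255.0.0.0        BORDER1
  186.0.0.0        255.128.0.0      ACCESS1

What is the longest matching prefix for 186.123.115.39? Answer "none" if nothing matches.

Entries matching 186.123.115.39:
  184.0.0.0/6 (184.0.0.0 - 187.255.255.255)
  186.0.0.0/7 (186.0.0.0 - 187.255.255.255)
  186.0.0.0/9 (186.0.0.0 - 186.127.255.255)
  186.96.0.0/11 (186.96.0.0 - 186.127.255.255)
  186.120.0.0/13 (186.120.0.0 - 186.127.255.255)
Most specific is 186.120.0.0/13.

186.120.0.0/13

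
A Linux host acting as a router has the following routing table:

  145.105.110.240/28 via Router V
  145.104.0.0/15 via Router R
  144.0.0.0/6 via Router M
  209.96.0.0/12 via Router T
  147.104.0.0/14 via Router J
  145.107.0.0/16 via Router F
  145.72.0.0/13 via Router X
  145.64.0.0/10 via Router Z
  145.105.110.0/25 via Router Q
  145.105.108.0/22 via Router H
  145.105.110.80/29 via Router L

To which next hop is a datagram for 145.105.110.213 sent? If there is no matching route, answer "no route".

Routes whose prefix contains 145.105.110.213:
  144.0.0.0/6 (144.0.0.0 - 147.255.255.255) -> Router M
  145.64.0.0/10 (145.64.0.0 - 145.127.255.255) -> Router Z
  145.104.0.0/15 (145.104.0.0 - 145.105.255.255) -> Router R
  145.105.108.0/22 (145.105.108.0 - 145.105.111.255) -> Router H
More-specific entries that do NOT match:
  145.105.110.80/29 (145.105.110.80 - 145.105.110.87) does not contain 145.105.110.213
  145.105.110.240/28 (145.105.110.240 - 145.105.110.255) does not contain 145.105.110.213
  145.105.110.0/25 (145.105.110.0 - 145.105.110.127) does not contain 145.105.110.213
Longest matching prefix is /22 -> next hop Router H.

Router H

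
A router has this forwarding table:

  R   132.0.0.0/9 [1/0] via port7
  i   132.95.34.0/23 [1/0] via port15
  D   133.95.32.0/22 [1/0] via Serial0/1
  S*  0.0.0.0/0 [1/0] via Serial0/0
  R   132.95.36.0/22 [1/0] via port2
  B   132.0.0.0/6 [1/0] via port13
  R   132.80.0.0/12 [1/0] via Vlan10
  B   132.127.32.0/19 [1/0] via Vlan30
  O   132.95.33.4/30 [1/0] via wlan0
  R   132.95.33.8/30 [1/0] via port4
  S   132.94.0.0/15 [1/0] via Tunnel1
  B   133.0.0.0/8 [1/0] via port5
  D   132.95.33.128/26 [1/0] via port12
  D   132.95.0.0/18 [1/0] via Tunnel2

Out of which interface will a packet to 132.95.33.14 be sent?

Tunnel2

Routes whose prefix contains 132.95.33.14:
  0.0.0.0/0 (default, matches everything) -> Serial0/0
  132.0.0.0/6 (132.0.0.0 - 135.255.255.255) -> port13
  132.0.0.0/9 (132.0.0.0 - 132.127.255.255) -> port7
  132.80.0.0/12 (132.80.0.0 - 132.95.255.255) -> Vlan10
  132.94.0.0/15 (132.94.0.0 - 132.95.255.255) -> Tunnel1
  132.95.0.0/18 (132.95.0.0 - 132.95.63.255) -> Tunnel2
More-specific entries that do NOT match:
  132.95.33.4/30 (132.95.33.4 - 132.95.33.7) does not contain 132.95.33.14
  132.95.33.8/30 (132.95.33.8 - 132.95.33.11) does not contain 132.95.33.14
  132.95.33.128/26 (132.95.33.128 - 132.95.33.191) does not contain 132.95.33.14
  132.95.34.0/23 (132.95.34.0 - 132.95.35.255) does not contain 132.95.33.14
  133.95.32.0/22 (133.95.32.0 - 133.95.35.255) does not contain 132.95.33.14
  132.95.36.0/22 (132.95.36.0 - 132.95.39.255) does not contain 132.95.33.14
  132.127.32.0/19 (132.127.32.0 - 132.127.63.255) does not contain 132.95.33.14
Longest matching prefix is /18 -> interface Tunnel2.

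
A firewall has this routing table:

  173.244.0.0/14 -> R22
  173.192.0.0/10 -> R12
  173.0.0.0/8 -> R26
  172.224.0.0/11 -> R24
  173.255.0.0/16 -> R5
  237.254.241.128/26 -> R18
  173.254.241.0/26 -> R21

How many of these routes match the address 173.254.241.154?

2

Prefixes containing 173.254.241.154:
  173.0.0.0/8 (173.0.0.0 - 173.255.255.255)
  173.192.0.0/10 (173.192.0.0 - 173.255.255.255)
Total matching entries: 2.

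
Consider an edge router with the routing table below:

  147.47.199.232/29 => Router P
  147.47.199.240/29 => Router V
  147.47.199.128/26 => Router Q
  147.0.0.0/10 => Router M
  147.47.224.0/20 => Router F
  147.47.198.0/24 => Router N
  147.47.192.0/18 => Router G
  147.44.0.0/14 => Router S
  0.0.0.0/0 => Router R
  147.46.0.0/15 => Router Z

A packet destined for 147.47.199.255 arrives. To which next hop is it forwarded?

Router G

Routes whose prefix contains 147.47.199.255:
  0.0.0.0/0 (default, matches everything) -> Router R
  147.0.0.0/10 (147.0.0.0 - 147.63.255.255) -> Router M
  147.44.0.0/14 (147.44.0.0 - 147.47.255.255) -> Router S
  147.46.0.0/15 (147.46.0.0 - 147.47.255.255) -> Router Z
  147.47.192.0/18 (147.47.192.0 - 147.47.255.255) -> Router G
More-specific entries that do NOT match:
  147.47.199.232/29 (147.47.199.232 - 147.47.199.239) does not contain 147.47.199.255
  147.47.199.240/29 (147.47.199.240 - 147.47.199.247) does not contain 147.47.199.255
  147.47.199.128/26 (147.47.199.128 - 147.47.199.191) does not contain 147.47.199.255
  147.47.198.0/24 (147.47.198.0 - 147.47.198.255) does not contain 147.47.199.255
  147.47.224.0/20 (147.47.224.0 - 147.47.239.255) does not contain 147.47.199.255
Longest matching prefix is /18 -> next hop Router G.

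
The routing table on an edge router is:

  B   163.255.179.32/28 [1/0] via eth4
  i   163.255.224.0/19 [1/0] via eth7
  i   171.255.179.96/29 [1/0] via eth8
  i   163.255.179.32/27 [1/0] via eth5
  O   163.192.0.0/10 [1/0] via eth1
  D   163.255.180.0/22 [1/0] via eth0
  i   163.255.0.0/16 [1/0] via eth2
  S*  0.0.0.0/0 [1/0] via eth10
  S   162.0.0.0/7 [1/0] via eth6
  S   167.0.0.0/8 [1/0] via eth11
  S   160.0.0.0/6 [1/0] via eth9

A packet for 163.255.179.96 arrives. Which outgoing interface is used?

eth2

Routes whose prefix contains 163.255.179.96:
  0.0.0.0/0 (default, matches everything) -> eth10
  160.0.0.0/6 (160.0.0.0 - 163.255.255.255) -> eth9
  162.0.0.0/7 (162.0.0.0 - 163.255.255.255) -> eth6
  163.192.0.0/10 (163.192.0.0 - 163.255.255.255) -> eth1
  163.255.0.0/16 (163.255.0.0 - 163.255.255.255) -> eth2
More-specific entries that do NOT match:
  171.255.179.96/29 (171.255.179.96 - 171.255.179.103) does not contain 163.255.179.96
  163.255.179.32/28 (163.255.179.32 - 163.255.179.47) does not contain 163.255.179.96
  163.255.179.32/27 (163.255.179.32 - 163.255.179.63) does not contain 163.255.179.96
  163.255.180.0/22 (163.255.180.0 - 163.255.183.255) does not contain 163.255.179.96
  163.255.224.0/19 (163.255.224.0 - 163.255.255.255) does not contain 163.255.179.96
Longest matching prefix is /16 -> interface eth2.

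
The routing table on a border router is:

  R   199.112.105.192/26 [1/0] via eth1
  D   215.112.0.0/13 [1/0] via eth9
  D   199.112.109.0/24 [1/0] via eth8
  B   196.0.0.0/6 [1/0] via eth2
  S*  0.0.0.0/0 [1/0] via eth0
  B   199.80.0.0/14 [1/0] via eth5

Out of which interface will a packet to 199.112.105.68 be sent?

Routes whose prefix contains 199.112.105.68:
  0.0.0.0/0 (default, matches everything) -> eth0
  196.0.0.0/6 (196.0.0.0 - 199.255.255.255) -> eth2
More-specific entries that do NOT match:
  199.112.105.192/26 (199.112.105.192 - 199.112.105.255) does not contain 199.112.105.68
  199.112.109.0/24 (199.112.109.0 - 199.112.109.255) does not contain 199.112.105.68
  199.80.0.0/14 (199.80.0.0 - 199.83.255.255) does not contain 199.112.105.68
  215.112.0.0/13 (215.112.0.0 - 215.119.255.255) does not contain 199.112.105.68
Longest matching prefix is /6 -> interface eth2.

eth2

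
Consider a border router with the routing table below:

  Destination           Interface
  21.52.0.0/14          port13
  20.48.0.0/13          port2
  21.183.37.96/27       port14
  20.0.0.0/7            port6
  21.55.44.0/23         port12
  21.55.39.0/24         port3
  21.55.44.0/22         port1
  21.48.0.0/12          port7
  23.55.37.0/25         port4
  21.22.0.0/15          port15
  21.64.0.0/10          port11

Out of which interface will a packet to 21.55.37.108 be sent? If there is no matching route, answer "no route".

port13

Routes whose prefix contains 21.55.37.108:
  20.0.0.0/7 (20.0.0.0 - 21.255.255.255) -> port6
  21.48.0.0/12 (21.48.0.0 - 21.63.255.255) -> port7
  21.52.0.0/14 (21.52.0.0 - 21.55.255.255) -> port13
More-specific entries that do NOT match:
  21.183.37.96/27 (21.183.37.96 - 21.183.37.127) does not contain 21.55.37.108
  23.55.37.0/25 (23.55.37.0 - 23.55.37.127) does not contain 21.55.37.108
  21.55.39.0/24 (21.55.39.0 - 21.55.39.255) does not contain 21.55.37.108
  21.55.44.0/23 (21.55.44.0 - 21.55.45.255) does not contain 21.55.37.108
  21.55.44.0/22 (21.55.44.0 - 21.55.47.255) does not contain 21.55.37.108
  21.22.0.0/15 (21.22.0.0 - 21.23.255.255) does not contain 21.55.37.108
Longest matching prefix is /14 -> interface port13.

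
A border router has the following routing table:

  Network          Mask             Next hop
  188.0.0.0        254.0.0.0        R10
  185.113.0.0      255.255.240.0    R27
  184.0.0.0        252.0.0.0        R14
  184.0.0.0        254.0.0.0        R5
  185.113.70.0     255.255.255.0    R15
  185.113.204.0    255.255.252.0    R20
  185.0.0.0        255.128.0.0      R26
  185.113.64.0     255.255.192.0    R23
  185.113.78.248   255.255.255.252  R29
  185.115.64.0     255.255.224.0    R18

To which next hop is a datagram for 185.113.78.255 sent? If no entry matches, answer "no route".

Routes whose prefix contains 185.113.78.255:
  184.0.0.0/6 (184.0.0.0 - 187.255.255.255) -> R14
  184.0.0.0/7 (184.0.0.0 - 185.255.255.255) -> R5
  185.0.0.0/9 (185.0.0.0 - 185.127.255.255) -> R26
  185.113.64.0/18 (185.113.64.0 - 185.113.127.255) -> R23
More-specific entries that do NOT match:
  185.113.78.248/30 (185.113.78.248 - 185.113.78.251) does not contain 185.113.78.255
  185.113.70.0/24 (185.113.70.0 - 185.113.70.255) does not contain 185.113.78.255
  185.113.204.0/22 (185.113.204.0 - 185.113.207.255) does not contain 185.113.78.255
  185.113.0.0/20 (185.113.0.0 - 185.113.15.255) does not contain 185.113.78.255
  185.115.64.0/19 (185.115.64.0 - 185.115.95.255) does not contain 185.113.78.255
Longest matching prefix is /18 -> next hop R23.

R23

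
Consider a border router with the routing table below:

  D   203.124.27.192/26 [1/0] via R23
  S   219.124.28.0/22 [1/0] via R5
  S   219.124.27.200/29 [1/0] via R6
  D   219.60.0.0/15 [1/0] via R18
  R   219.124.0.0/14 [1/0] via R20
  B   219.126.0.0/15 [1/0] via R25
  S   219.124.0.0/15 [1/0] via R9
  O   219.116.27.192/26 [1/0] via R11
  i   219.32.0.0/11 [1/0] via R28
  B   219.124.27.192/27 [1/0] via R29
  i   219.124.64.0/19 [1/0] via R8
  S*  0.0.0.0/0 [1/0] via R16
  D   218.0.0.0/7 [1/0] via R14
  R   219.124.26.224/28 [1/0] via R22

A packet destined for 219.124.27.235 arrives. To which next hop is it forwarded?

Routes whose prefix contains 219.124.27.235:
  0.0.0.0/0 (default, matches everything) -> R16
  218.0.0.0/7 (218.0.0.0 - 219.255.255.255) -> R14
  219.124.0.0/14 (219.124.0.0 - 219.127.255.255) -> R20
  219.124.0.0/15 (219.124.0.0 - 219.125.255.255) -> R9
More-specific entries that do NOT match:
  219.124.27.200/29 (219.124.27.200 - 219.124.27.207) does not contain 219.124.27.235
  219.124.26.224/28 (219.124.26.224 - 219.124.26.239) does not contain 219.124.27.235
  219.124.27.192/27 (219.124.27.192 - 219.124.27.223) does not contain 219.124.27.235
  203.124.27.192/26 (203.124.27.192 - 203.124.27.255) does not contain 219.124.27.235
  219.116.27.192/26 (219.116.27.192 - 219.116.27.255) does not contain 219.124.27.235
  219.124.28.0/22 (219.124.28.0 - 219.124.31.255) does not contain 219.124.27.235
  219.124.64.0/19 (219.124.64.0 - 219.124.95.255) does not contain 219.124.27.235
Longest matching prefix is /15 -> next hop R9.

R9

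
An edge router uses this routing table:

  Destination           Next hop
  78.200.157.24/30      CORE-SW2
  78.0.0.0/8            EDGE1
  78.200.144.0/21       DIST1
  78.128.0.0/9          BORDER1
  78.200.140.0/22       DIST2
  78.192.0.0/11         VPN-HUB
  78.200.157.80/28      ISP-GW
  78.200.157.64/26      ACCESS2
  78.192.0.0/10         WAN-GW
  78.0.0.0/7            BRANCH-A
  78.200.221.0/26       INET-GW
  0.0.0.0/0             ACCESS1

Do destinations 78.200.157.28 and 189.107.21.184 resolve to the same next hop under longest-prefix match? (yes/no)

no

78.200.157.28: longest match 78.192.0.0/11 -> VPN-HUB
189.107.21.184: longest match 0.0.0.0/0 -> ACCESS1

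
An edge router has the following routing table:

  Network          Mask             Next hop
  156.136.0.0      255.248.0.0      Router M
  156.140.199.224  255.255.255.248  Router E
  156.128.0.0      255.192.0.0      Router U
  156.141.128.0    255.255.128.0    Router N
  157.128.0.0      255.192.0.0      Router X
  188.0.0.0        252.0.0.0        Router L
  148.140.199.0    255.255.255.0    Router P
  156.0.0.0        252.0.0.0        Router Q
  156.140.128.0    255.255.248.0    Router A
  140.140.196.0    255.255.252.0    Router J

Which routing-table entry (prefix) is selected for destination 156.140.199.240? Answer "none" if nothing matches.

156.136.0.0/13

Entries matching 156.140.199.240:
  156.0.0.0/6 (156.0.0.0 - 159.255.255.255)
  156.128.0.0/10 (156.128.0.0 - 156.191.255.255)
  156.136.0.0/13 (156.136.0.0 - 156.143.255.255)
Most specific is 156.136.0.0/13.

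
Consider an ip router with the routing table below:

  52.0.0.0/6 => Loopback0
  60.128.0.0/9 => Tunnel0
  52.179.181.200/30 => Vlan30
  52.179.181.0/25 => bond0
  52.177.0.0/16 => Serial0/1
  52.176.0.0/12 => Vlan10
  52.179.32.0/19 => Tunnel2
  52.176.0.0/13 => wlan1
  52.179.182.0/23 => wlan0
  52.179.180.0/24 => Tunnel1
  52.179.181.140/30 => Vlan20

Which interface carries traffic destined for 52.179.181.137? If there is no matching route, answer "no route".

Routes whose prefix contains 52.179.181.137:
  52.0.0.0/6 (52.0.0.0 - 55.255.255.255) -> Loopback0
  52.176.0.0/12 (52.176.0.0 - 52.191.255.255) -> Vlan10
  52.176.0.0/13 (52.176.0.0 - 52.183.255.255) -> wlan1
More-specific entries that do NOT match:
  52.179.181.200/30 (52.179.181.200 - 52.179.181.203) does not contain 52.179.181.137
  52.179.181.140/30 (52.179.181.140 - 52.179.181.143) does not contain 52.179.181.137
  52.179.181.0/25 (52.179.181.0 - 52.179.181.127) does not contain 52.179.181.137
  52.179.180.0/24 (52.179.180.0 - 52.179.180.255) does not contain 52.179.181.137
  52.179.182.0/23 (52.179.182.0 - 52.179.183.255) does not contain 52.179.181.137
  52.179.32.0/19 (52.179.32.0 - 52.179.63.255) does not contain 52.179.181.137
  52.177.0.0/16 (52.177.0.0 - 52.177.255.255) does not contain 52.179.181.137
Longest matching prefix is /13 -> interface wlan1.

wlan1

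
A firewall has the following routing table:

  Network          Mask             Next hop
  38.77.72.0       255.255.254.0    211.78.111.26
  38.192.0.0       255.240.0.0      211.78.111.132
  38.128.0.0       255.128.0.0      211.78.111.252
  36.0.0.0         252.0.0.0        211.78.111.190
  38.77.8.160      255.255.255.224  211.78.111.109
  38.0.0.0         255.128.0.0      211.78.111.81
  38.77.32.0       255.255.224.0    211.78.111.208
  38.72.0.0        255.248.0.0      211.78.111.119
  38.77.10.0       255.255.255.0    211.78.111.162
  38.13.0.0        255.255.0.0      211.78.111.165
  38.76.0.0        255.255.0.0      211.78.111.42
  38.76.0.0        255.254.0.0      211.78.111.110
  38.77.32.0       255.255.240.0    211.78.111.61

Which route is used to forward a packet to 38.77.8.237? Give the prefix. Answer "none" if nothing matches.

38.76.0.0/15

Entries matching 38.77.8.237:
  36.0.0.0/6 (36.0.0.0 - 39.255.255.255)
  38.0.0.0/9 (38.0.0.0 - 38.127.255.255)
  38.72.0.0/13 (38.72.0.0 - 38.79.255.255)
  38.76.0.0/15 (38.76.0.0 - 38.77.255.255)
Most specific is 38.76.0.0/15.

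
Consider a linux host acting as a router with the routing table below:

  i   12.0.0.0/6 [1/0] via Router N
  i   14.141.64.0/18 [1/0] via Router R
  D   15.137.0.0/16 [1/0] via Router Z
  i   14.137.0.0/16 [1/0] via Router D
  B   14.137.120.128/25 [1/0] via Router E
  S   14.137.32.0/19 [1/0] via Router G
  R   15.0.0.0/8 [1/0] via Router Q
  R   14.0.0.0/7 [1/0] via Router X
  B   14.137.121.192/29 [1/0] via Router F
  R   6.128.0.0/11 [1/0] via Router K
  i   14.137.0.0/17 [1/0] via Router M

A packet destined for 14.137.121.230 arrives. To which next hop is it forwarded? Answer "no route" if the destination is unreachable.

Router M

Routes whose prefix contains 14.137.121.230:
  12.0.0.0/6 (12.0.0.0 - 15.255.255.255) -> Router N
  14.0.0.0/7 (14.0.0.0 - 15.255.255.255) -> Router X
  14.137.0.0/16 (14.137.0.0 - 14.137.255.255) -> Router D
  14.137.0.0/17 (14.137.0.0 - 14.137.127.255) -> Router M
More-specific entries that do NOT match:
  14.137.121.192/29 (14.137.121.192 - 14.137.121.199) does not contain 14.137.121.230
  14.137.120.128/25 (14.137.120.128 - 14.137.120.255) does not contain 14.137.121.230
  14.137.32.0/19 (14.137.32.0 - 14.137.63.255) does not contain 14.137.121.230
  14.141.64.0/18 (14.141.64.0 - 14.141.127.255) does not contain 14.137.121.230
Longest matching prefix is /17 -> next hop Router M.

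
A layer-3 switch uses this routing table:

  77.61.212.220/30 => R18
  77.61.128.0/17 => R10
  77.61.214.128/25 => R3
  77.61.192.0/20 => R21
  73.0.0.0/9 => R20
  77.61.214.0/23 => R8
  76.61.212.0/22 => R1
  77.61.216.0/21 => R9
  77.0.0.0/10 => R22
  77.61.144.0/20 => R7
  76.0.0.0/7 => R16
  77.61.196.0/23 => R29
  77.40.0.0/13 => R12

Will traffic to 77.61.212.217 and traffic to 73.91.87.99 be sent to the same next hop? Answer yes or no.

no

77.61.212.217: longest match 77.61.128.0/17 -> R10
73.91.87.99: longest match 73.0.0.0/9 -> R20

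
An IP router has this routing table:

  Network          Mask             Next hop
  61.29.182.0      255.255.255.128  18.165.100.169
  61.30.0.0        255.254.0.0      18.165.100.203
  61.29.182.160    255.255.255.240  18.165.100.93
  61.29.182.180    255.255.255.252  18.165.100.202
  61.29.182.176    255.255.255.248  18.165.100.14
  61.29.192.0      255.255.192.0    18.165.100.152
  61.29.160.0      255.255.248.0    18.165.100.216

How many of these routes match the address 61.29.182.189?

0

No listed prefix contains 61.29.182.189.
Total matching entries: 0.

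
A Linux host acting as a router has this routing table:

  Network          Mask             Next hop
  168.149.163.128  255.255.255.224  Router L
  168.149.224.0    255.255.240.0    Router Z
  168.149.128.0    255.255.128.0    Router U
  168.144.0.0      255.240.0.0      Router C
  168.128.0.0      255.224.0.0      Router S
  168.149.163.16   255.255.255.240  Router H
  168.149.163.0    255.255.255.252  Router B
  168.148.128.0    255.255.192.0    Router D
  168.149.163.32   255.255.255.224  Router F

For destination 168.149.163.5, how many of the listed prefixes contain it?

Prefixes containing 168.149.163.5:
  168.128.0.0/11 (168.128.0.0 - 168.159.255.255)
  168.144.0.0/12 (168.144.0.0 - 168.159.255.255)
  168.149.128.0/17 (168.149.128.0 - 168.149.255.255)
Total matching entries: 3.

3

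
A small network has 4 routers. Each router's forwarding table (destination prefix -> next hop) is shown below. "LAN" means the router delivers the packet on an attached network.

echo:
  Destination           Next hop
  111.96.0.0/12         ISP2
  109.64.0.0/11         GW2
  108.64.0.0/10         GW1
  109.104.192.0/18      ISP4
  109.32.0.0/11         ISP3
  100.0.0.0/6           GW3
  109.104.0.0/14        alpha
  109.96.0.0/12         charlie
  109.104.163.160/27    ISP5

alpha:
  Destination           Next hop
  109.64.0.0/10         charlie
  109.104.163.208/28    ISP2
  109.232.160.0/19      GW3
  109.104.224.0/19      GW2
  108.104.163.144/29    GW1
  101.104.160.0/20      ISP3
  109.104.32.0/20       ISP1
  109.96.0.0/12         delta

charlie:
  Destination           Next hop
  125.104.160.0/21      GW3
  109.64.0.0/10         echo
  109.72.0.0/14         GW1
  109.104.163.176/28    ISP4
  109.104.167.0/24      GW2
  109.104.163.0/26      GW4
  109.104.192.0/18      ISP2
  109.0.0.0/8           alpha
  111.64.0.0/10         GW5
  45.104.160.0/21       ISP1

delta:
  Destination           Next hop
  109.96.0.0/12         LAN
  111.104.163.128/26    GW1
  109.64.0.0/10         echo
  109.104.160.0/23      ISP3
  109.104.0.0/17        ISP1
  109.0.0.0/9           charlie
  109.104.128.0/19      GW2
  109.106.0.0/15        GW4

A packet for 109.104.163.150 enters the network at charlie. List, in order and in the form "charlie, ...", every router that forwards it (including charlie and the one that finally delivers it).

At charlie: longest match for 109.104.163.150 is 109.64.0.0/10 -> echo
At echo: longest match for 109.104.163.150 is 109.104.0.0/14 -> alpha
At alpha: longest match for 109.104.163.150 is 109.96.0.0/12 -> delta
At delta: longest match for 109.104.163.150 is 109.96.0.0/12 -> LAN

charlie, echo, alpha, delta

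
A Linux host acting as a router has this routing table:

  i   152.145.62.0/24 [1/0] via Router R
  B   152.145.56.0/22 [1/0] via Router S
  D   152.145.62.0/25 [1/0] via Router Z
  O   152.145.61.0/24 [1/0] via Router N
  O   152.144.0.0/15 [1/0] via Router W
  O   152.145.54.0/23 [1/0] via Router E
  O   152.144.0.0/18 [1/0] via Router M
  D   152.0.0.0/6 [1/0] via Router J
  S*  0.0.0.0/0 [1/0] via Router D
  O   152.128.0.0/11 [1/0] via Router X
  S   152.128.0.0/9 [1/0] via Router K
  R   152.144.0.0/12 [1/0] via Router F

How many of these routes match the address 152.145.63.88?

6

Prefixes containing 152.145.63.88:
  0.0.0.0/0 (default, matches everything)
  152.0.0.0/6 (152.0.0.0 - 155.255.255.255)
  152.128.0.0/9 (152.128.0.0 - 152.255.255.255)
  152.128.0.0/11 (152.128.0.0 - 152.159.255.255)
  152.144.0.0/12 (152.144.0.0 - 152.159.255.255)
  152.144.0.0/15 (152.144.0.0 - 152.145.255.255)
Total matching entries: 6.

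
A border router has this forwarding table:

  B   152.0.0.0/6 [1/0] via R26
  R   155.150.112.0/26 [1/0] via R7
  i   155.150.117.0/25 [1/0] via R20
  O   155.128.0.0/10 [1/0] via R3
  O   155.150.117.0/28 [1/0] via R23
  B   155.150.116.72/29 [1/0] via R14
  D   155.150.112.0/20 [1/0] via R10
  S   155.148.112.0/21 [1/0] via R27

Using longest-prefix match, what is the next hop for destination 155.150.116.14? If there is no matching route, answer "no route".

Routes whose prefix contains 155.150.116.14:
  152.0.0.0/6 (152.0.0.0 - 155.255.255.255) -> R26
  155.128.0.0/10 (155.128.0.0 - 155.191.255.255) -> R3
  155.150.112.0/20 (155.150.112.0 - 155.150.127.255) -> R10
More-specific entries that do NOT match:
  155.150.116.72/29 (155.150.116.72 - 155.150.116.79) does not contain 155.150.116.14
  155.150.117.0/28 (155.150.117.0 - 155.150.117.15) does not contain 155.150.116.14
  155.150.112.0/26 (155.150.112.0 - 155.150.112.63) does not contain 155.150.116.14
  155.150.117.0/25 (155.150.117.0 - 155.150.117.127) does not contain 155.150.116.14
  155.148.112.0/21 (155.148.112.0 - 155.148.119.255) does not contain 155.150.116.14
Longest matching prefix is /20 -> next hop R10.

R10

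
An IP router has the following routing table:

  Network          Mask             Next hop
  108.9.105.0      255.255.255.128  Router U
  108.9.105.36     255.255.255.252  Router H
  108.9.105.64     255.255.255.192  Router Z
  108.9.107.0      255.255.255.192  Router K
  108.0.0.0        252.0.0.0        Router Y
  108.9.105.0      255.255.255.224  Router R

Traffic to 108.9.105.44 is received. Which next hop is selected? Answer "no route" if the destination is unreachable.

Routes whose prefix contains 108.9.105.44:
  108.0.0.0/6 (108.0.0.0 - 111.255.255.255) -> Router Y
  108.9.105.0/25 (108.9.105.0 - 108.9.105.127) -> Router U
More-specific entries that do NOT match:
  108.9.105.36/30 (108.9.105.36 - 108.9.105.39) does not contain 108.9.105.44
  108.9.105.0/27 (108.9.105.0 - 108.9.105.31) does not contain 108.9.105.44
  108.9.105.64/26 (108.9.105.64 - 108.9.105.127) does not contain 108.9.105.44
  108.9.107.0/26 (108.9.107.0 - 108.9.107.63) does not contain 108.9.105.44
Longest matching prefix is /25 -> next hop Router U.

Router U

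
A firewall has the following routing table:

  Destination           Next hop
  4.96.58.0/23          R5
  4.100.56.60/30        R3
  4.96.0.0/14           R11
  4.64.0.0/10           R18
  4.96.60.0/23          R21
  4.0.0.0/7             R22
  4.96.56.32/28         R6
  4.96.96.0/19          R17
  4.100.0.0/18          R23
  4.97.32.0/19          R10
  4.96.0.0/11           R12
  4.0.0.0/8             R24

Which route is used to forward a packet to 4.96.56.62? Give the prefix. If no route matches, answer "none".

Entries matching 4.96.56.62:
  4.0.0.0/7 (4.0.0.0 - 5.255.255.255)
  4.0.0.0/8 (4.0.0.0 - 4.255.255.255)
  4.64.0.0/10 (4.64.0.0 - 4.127.255.255)
  4.96.0.0/11 (4.96.0.0 - 4.127.255.255)
  4.96.0.0/14 (4.96.0.0 - 4.99.255.255)
Most specific is 4.96.0.0/14.

4.96.0.0/14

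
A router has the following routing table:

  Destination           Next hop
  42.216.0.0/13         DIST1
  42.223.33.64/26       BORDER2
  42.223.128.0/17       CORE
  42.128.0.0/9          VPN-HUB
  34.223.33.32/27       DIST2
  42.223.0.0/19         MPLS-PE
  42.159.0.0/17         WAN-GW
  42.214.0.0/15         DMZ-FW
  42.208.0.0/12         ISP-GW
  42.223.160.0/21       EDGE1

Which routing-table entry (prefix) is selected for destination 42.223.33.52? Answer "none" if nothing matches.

Entries matching 42.223.33.52:
  42.128.0.0/9 (42.128.0.0 - 42.255.255.255)
  42.208.0.0/12 (42.208.0.0 - 42.223.255.255)
  42.216.0.0/13 (42.216.0.0 - 42.223.255.255)
Most specific is 42.216.0.0/13.

42.216.0.0/13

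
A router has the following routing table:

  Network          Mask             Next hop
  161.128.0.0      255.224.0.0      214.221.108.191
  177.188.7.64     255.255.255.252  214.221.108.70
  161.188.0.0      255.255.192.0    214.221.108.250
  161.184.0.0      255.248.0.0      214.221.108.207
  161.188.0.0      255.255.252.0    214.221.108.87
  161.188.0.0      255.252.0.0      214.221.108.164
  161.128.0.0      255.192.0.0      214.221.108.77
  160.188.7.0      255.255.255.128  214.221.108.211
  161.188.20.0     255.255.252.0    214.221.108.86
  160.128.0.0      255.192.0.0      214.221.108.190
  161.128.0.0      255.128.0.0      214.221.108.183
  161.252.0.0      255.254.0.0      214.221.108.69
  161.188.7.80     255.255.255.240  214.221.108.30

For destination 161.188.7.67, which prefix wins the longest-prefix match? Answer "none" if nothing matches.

161.188.0.0/18

Entries matching 161.188.7.67:
  161.128.0.0/9 (161.128.0.0 - 161.255.255.255)
  161.128.0.0/10 (161.128.0.0 - 161.191.255.255)
  161.184.0.0/13 (161.184.0.0 - 161.191.255.255)
  161.188.0.0/14 (161.188.0.0 - 161.191.255.255)
  161.188.0.0/18 (161.188.0.0 - 161.188.63.255)
Most specific is 161.188.0.0/18.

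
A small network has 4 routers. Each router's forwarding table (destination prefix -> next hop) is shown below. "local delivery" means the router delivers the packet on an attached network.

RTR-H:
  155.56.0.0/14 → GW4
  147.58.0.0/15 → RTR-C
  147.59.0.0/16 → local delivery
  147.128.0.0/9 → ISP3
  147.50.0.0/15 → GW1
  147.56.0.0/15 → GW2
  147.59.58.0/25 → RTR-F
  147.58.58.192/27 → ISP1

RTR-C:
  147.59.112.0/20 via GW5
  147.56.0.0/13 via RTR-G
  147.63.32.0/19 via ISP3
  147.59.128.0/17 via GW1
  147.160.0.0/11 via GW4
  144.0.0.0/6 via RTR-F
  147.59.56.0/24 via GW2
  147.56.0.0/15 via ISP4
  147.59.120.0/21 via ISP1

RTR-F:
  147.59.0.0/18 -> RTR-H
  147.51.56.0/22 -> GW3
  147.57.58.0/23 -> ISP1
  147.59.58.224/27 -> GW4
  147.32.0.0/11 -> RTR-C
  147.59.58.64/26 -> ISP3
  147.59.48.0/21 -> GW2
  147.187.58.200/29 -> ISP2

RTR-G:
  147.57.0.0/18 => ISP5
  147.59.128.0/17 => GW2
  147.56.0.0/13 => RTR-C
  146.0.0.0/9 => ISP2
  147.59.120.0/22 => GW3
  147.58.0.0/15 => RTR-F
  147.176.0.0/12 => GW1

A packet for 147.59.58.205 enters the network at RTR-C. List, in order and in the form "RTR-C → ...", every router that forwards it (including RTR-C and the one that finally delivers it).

At RTR-C: longest match for 147.59.58.205 is 147.56.0.0/13 -> RTR-G
At RTR-G: longest match for 147.59.58.205 is 147.58.0.0/15 -> RTR-F
At RTR-F: longest match for 147.59.58.205 is 147.59.0.0/18 -> RTR-H
At RTR-H: longest match for 147.59.58.205 is 147.59.0.0/16 -> local delivery

RTR-C → RTR-G → RTR-F → RTR-H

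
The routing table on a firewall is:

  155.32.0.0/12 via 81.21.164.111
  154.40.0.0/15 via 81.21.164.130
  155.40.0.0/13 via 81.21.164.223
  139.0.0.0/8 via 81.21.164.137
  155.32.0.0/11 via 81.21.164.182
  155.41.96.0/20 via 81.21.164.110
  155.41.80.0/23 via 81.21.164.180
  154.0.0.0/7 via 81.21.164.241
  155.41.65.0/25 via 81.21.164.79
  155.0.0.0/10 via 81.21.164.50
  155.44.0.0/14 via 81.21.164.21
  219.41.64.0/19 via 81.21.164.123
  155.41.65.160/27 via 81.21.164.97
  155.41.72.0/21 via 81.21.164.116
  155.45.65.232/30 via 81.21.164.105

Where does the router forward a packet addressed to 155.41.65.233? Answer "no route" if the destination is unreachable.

81.21.164.223

Routes whose prefix contains 155.41.65.233:
  154.0.0.0/7 (154.0.0.0 - 155.255.255.255) -> 81.21.164.241
  155.0.0.0/10 (155.0.0.0 - 155.63.255.255) -> 81.21.164.50
  155.32.0.0/11 (155.32.0.0 - 155.63.255.255) -> 81.21.164.182
  155.32.0.0/12 (155.32.0.0 - 155.47.255.255) -> 81.21.164.111
  155.40.0.0/13 (155.40.0.0 - 155.47.255.255) -> 81.21.164.223
More-specific entries that do NOT match:
  155.45.65.232/30 (155.45.65.232 - 155.45.65.235) does not contain 155.41.65.233
  155.41.65.160/27 (155.41.65.160 - 155.41.65.191) does not contain 155.41.65.233
  155.41.65.0/25 (155.41.65.0 - 155.41.65.127) does not contain 155.41.65.233
  155.41.80.0/23 (155.41.80.0 - 155.41.81.255) does not contain 155.41.65.233
  155.41.72.0/21 (155.41.72.0 - 155.41.79.255) does not contain 155.41.65.233
  155.41.96.0/20 (155.41.96.0 - 155.41.111.255) does not contain 155.41.65.233
  219.41.64.0/19 (219.41.64.0 - 219.41.95.255) does not contain 155.41.65.233
  154.40.0.0/15 (154.40.0.0 - 154.41.255.255) does not contain 155.41.65.233
  155.44.0.0/14 (155.44.0.0 - 155.47.255.255) does not contain 155.41.65.233
Longest matching prefix is /13 -> next hop 81.21.164.223.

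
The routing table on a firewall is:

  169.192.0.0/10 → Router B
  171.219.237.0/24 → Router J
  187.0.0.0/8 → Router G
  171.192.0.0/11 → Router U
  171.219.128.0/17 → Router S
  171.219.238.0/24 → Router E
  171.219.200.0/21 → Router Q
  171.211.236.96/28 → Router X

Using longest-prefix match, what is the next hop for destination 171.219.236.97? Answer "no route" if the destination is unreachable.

Routes whose prefix contains 171.219.236.97:
  171.192.0.0/11 (171.192.0.0 - 171.223.255.255) -> Router U
  171.219.128.0/17 (171.219.128.0 - 171.219.255.255) -> Router S
More-specific entries that do NOT match:
  171.211.236.96/28 (171.211.236.96 - 171.211.236.111) does not contain 171.219.236.97
  171.219.237.0/24 (171.219.237.0 - 171.219.237.255) does not contain 171.219.236.97
  171.219.238.0/24 (171.219.238.0 - 171.219.238.255) does not contain 171.219.236.97
  171.219.200.0/21 (171.219.200.0 - 171.219.207.255) does not contain 171.219.236.97
Longest matching prefix is /17 -> next hop Router S.

Router S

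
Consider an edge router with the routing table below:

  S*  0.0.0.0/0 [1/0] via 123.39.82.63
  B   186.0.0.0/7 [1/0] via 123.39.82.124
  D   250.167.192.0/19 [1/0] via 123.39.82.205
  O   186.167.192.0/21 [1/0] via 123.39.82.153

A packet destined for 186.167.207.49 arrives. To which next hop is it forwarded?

Routes whose prefix contains 186.167.207.49:
  0.0.0.0/0 (default, matches everything) -> 123.39.82.63
  186.0.0.0/7 (186.0.0.0 - 187.255.255.255) -> 123.39.82.124
More-specific entries that do NOT match:
  186.167.192.0/21 (186.167.192.0 - 186.167.199.255) does not contain 186.167.207.49
  250.167.192.0/19 (250.167.192.0 - 250.167.223.255) does not contain 186.167.207.49
Longest matching prefix is /7 -> next hop 123.39.82.124.

123.39.82.124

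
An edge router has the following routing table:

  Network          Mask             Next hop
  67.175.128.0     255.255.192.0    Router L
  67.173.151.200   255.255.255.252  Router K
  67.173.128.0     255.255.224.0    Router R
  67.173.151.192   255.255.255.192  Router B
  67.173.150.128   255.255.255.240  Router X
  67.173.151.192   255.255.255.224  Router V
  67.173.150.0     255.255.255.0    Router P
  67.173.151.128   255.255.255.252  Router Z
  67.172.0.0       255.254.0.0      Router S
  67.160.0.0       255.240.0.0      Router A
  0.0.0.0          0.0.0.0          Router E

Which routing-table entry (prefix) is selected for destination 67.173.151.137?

67.173.128.0/19

Entries matching 67.173.151.137:
  0.0.0.0/0 (default, matches everything)
  67.160.0.0/12 (67.160.0.0 - 67.175.255.255)
  67.172.0.0/15 (67.172.0.0 - 67.173.255.255)
  67.173.128.0/19 (67.173.128.0 - 67.173.159.255)
Most specific is 67.173.128.0/19.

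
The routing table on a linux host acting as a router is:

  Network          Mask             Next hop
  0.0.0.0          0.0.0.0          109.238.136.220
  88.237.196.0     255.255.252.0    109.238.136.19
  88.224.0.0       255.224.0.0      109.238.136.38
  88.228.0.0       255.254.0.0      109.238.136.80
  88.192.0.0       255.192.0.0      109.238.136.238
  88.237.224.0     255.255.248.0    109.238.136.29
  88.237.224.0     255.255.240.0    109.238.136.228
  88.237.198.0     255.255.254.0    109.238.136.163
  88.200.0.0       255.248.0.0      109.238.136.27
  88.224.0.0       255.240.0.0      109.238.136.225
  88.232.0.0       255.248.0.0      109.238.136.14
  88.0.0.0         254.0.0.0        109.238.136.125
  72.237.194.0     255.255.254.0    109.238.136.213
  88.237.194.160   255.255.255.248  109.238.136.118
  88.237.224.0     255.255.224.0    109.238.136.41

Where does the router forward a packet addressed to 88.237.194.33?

Routes whose prefix contains 88.237.194.33:
  0.0.0.0/0 (default, matches everything) -> 109.238.136.220
  88.0.0.0/7 (88.0.0.0 - 89.255.255.255) -> 109.238.136.125
  88.192.0.0/10 (88.192.0.0 - 88.255.255.255) -> 109.238.136.238
  88.224.0.0/11 (88.224.0.0 - 88.255.255.255) -> 109.238.136.38
  88.224.0.0/12 (88.224.0.0 - 88.239.255.255) -> 109.238.136.225
  88.232.0.0/13 (88.232.0.0 - 88.239.255.255) -> 109.238.136.14
More-specific entries that do NOT match:
  88.237.194.160/29 (88.237.194.160 - 88.237.194.167) does not contain 88.237.194.33
  88.237.198.0/23 (88.237.198.0 - 88.237.199.255) does not contain 88.237.194.33
  72.237.194.0/23 (72.237.194.0 - 72.237.195.255) does not contain 88.237.194.33
  88.237.196.0/22 (88.237.196.0 - 88.237.199.255) does not contain 88.237.194.33
  88.237.224.0/21 (88.237.224.0 - 88.237.231.255) does not contain 88.237.194.33
  88.237.224.0/20 (88.237.224.0 - 88.237.239.255) does not contain 88.237.194.33
  88.237.224.0/19 (88.237.224.0 - 88.237.255.255) does not contain 88.237.194.33
  88.228.0.0/15 (88.228.0.0 - 88.229.255.255) does not contain 88.237.194.33
Longest matching prefix is /13 -> next hop 109.238.136.14.

109.238.136.14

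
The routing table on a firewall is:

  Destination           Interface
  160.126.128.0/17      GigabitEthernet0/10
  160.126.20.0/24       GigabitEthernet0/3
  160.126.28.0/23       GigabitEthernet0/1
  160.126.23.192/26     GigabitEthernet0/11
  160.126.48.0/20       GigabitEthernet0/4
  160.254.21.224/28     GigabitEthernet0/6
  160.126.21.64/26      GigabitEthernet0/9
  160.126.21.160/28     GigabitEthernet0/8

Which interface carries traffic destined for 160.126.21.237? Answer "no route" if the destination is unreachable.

No entry's prefix contains 160.126.21.237; there is no default route.

no route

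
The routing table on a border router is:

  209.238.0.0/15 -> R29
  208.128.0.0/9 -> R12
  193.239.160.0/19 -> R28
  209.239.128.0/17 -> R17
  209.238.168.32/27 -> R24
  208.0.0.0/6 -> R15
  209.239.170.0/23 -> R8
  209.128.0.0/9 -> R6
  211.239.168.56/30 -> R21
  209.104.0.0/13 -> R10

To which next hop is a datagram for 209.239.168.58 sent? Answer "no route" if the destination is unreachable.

R17

Routes whose prefix contains 209.239.168.58:
  208.0.0.0/6 (208.0.0.0 - 211.255.255.255) -> R15
  209.128.0.0/9 (209.128.0.0 - 209.255.255.255) -> R6
  209.238.0.0/15 (209.238.0.0 - 209.239.255.255) -> R29
  209.239.128.0/17 (209.239.128.0 - 209.239.255.255) -> R17
More-specific entries that do NOT match:
  211.239.168.56/30 (211.239.168.56 - 211.239.168.59) does not contain 209.239.168.58
  209.238.168.32/27 (209.238.168.32 - 209.238.168.63) does not contain 209.239.168.58
  209.239.170.0/23 (209.239.170.0 - 209.239.171.255) does not contain 209.239.168.58
  193.239.160.0/19 (193.239.160.0 - 193.239.191.255) does not contain 209.239.168.58
Longest matching prefix is /17 -> next hop R17.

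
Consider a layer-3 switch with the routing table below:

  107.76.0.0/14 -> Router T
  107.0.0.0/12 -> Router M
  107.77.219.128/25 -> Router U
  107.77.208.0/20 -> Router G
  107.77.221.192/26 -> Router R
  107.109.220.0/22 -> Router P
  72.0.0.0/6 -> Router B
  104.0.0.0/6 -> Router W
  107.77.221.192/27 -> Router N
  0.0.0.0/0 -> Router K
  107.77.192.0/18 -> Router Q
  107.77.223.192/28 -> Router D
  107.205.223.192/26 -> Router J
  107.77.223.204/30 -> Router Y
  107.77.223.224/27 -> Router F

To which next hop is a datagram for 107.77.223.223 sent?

Routes whose prefix contains 107.77.223.223:
  0.0.0.0/0 (default, matches everything) -> Router K
  104.0.0.0/6 (104.0.0.0 - 107.255.255.255) -> Router W
  107.76.0.0/14 (107.76.0.0 - 107.79.255.255) -> Router T
  107.77.192.0/18 (107.77.192.0 - 107.77.255.255) -> Router Q
  107.77.208.0/20 (107.77.208.0 - 107.77.223.255) -> Router G
More-specific entries that do NOT match:
  107.77.223.204/30 (107.77.223.204 - 107.77.223.207) does not contain 107.77.223.223
  107.77.223.192/28 (107.77.223.192 - 107.77.223.207) does not contain 107.77.223.223
  107.77.221.192/27 (107.77.221.192 - 107.77.221.223) does not contain 107.77.223.223
  107.77.223.224/27 (107.77.223.224 - 107.77.223.255) does not contain 107.77.223.223
  107.77.221.192/26 (107.77.221.192 - 107.77.221.255) does not contain 107.77.223.223
  107.205.223.192/26 (107.205.223.192 - 107.205.223.255) does not contain 107.77.223.223
  107.77.219.128/25 (107.77.219.128 - 107.77.219.255) does not contain 107.77.223.223
  107.109.220.0/22 (107.109.220.0 - 107.109.223.255) does not contain 107.77.223.223
Longest matching prefix is /20 -> next hop Router G.

Router G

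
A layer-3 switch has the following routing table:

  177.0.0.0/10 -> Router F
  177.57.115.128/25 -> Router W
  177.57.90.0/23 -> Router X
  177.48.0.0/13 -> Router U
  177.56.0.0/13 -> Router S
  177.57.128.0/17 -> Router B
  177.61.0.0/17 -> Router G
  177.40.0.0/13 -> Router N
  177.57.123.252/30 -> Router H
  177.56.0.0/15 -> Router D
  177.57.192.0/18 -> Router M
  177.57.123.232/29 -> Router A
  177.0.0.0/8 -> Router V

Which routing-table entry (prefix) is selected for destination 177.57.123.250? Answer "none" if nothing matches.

177.56.0.0/15

Entries matching 177.57.123.250:
  177.0.0.0/8 (177.0.0.0 - 177.255.255.255)
  177.0.0.0/10 (177.0.0.0 - 177.63.255.255)
  177.56.0.0/13 (177.56.0.0 - 177.63.255.255)
  177.56.0.0/15 (177.56.0.0 - 177.57.255.255)
Most specific is 177.56.0.0/15.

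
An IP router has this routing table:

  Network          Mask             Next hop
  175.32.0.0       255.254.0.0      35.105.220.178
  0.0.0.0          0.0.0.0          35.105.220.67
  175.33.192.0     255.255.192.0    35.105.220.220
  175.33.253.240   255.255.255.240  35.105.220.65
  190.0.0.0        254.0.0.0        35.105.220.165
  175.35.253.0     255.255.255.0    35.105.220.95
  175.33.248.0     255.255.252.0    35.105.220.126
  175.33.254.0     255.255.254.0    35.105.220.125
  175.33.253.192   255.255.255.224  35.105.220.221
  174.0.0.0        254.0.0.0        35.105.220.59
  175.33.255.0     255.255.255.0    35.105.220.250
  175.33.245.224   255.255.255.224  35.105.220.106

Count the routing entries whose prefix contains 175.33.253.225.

Prefixes containing 175.33.253.225:
  0.0.0.0/0 (default, matches everything)
  174.0.0.0/7 (174.0.0.0 - 175.255.255.255)
  175.32.0.0/15 (175.32.0.0 - 175.33.255.255)
  175.33.192.0/18 (175.33.192.0 - 175.33.255.255)
Total matching entries: 4.

4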